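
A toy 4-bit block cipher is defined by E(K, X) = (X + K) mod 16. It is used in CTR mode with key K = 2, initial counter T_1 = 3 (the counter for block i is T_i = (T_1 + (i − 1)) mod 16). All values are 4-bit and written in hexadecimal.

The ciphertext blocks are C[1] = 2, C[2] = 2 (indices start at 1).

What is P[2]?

P[2] = 4

CTR decryption: S_i = E(K, T_i) where T_i is the counter for block i; P_i = C_i ⊕ S_i.
P[2]: T = 4, S = E(K, T) = 6; 2 ⊕ 6 = 4.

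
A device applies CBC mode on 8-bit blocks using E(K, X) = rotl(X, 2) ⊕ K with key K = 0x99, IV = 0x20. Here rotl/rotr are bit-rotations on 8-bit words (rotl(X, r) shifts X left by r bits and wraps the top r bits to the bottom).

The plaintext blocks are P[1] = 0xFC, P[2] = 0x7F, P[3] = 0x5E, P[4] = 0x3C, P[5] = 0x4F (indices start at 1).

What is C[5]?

CBC encryption: C_i = E(K, P_i ⊕ C_{i−1}), with C_{0} = IV.
C[1]: P[1] ⊕ 0x20 = 0xDC; E(K, 0xDC) = 0xEA.
C[2]: P[2] ⊕ 0xEA = 0x95; E(K, 0x95) = 0xCF.
C[3]: P[3] ⊕ 0xCF = 0x91; E(K, 0x91) = 0xDF.
C[4]: P[4] ⊕ 0xDF = 0xE3; E(K, 0xE3) = 0x16.
C[5]: P[5] ⊕ 0x16 = 0x59; E(K, 0x59) = 0xFC.

C[5] = 0xFC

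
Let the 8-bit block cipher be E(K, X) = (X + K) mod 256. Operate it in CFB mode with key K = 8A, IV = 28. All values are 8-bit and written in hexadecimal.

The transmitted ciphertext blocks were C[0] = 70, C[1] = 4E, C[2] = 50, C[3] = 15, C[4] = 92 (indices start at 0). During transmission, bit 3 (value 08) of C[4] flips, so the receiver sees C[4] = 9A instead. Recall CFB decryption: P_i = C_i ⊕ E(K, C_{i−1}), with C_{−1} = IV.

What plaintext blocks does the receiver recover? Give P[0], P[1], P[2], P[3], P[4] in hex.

Only C[4] changed, to 9A. In CFB, a change in C_i flips the same bit in P_i and garbles P_{i+1}. Decrypting the received ciphertext:
P[0]: E(K, 28) = B2; 70 ⊕ B2 = C2.
P[1]: E(K, 70) = FA; 4E ⊕ FA = B4.
P[2]: E(K, 4E) = D8; 50 ⊕ D8 = 88.
P[3]: E(K, 50) = DA; 15 ⊕ DA = CF.
P[4]: E(K, 15) = 9F; 9A ⊕ 9F = 05.
Blocks that differ from the original plaintext: P[4].

P[0] = C2, P[1] = B4, P[2] = 88, P[3] = CF, P[4] = 05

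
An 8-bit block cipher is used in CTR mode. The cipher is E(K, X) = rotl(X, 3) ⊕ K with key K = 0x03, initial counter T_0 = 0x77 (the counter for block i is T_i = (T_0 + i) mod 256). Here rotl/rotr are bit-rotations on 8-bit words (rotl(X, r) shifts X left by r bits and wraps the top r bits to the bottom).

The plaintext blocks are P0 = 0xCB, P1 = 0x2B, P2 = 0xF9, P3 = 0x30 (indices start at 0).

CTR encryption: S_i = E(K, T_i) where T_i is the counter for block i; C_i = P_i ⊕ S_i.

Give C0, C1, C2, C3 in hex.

C0: T = 0x77, S = E(K, T) = 0xB8; 0xCB ⊕ 0xB8 = 0x73.
C1: T = 0x78, S = E(K, T) = 0xC0; 0x2B ⊕ 0xC0 = 0xEB.
C2: T = 0x79, S = E(K, T) = 0xC8; 0xF9 ⊕ 0xC8 = 0x31.
C3: T = 0x7A, S = E(K, T) = 0xD0; 0x30 ⊕ 0xD0 = 0xE0.

C0 = 0x73, C1 = 0xEB, C2 = 0x31, C3 = 0xE0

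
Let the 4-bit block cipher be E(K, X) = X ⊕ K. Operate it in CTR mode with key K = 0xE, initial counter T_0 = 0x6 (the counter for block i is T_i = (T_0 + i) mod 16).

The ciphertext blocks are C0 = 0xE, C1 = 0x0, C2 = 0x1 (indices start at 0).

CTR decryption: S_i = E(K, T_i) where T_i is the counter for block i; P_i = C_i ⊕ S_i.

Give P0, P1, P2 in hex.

P0: T = 0x6, S = E(K, T) = 0x8; 0xE ⊕ 0x8 = 0x6.
P1: T = 0x7, S = E(K, T) = 0x9; 0x0 ⊕ 0x9 = 0x9.
P2: T = 0x8, S = E(K, T) = 0x6; 0x1 ⊕ 0x6 = 0x7.

P0 = 0x6, P1 = 0x9, P2 = 0x7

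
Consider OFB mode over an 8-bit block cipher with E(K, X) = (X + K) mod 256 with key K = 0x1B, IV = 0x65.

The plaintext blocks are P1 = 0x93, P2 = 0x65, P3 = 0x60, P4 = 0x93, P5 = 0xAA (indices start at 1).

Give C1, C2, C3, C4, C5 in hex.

OFB encryption: S_i = E(K, S_{i−1}) with S_{0} = IV; C_i = P_i ⊕ S_i.
C1: S = E(K, 0x65) = 0x80; 0x93 ⊕ 0x80 = 0x13.
C2: S = E(K, 0x80) = 0x9B; 0x65 ⊕ 0x9B = 0xFE.
C3: S = E(K, 0x9B) = 0xB6; 0x60 ⊕ 0xB6 = 0xD6.
C4: S = E(K, 0xB6) = 0xD1; 0x93 ⊕ 0xD1 = 0x42.
C5: S = E(K, 0xD1) = 0xEC; 0xAA ⊕ 0xEC = 0x46.

C1 = 0x13, C2 = 0xFE, C3 = 0xD6, C4 = 0x42, C5 = 0x46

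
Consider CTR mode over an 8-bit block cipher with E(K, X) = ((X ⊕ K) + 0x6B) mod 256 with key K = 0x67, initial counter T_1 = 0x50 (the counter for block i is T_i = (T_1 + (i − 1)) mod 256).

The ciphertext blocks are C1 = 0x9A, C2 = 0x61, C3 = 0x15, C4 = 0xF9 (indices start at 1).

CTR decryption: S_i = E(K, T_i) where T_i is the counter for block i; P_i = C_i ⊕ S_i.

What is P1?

P1: T = 0x50, S = E(K, T) = 0xA2; 0x9A ⊕ 0xA2 = 0x38.

P1 = 0x38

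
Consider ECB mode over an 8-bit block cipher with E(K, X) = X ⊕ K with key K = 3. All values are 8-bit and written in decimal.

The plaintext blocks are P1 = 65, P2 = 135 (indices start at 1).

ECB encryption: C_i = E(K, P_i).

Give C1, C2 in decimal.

C1 = 66, C2 = 132

C1: E(K, 65) = 66.
C2: E(K, 135) = 132.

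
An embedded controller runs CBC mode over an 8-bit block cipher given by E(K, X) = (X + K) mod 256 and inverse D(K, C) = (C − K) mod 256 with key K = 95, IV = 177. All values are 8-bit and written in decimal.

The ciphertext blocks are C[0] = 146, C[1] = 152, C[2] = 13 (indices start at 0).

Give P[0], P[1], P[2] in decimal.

P[0] = 130, P[1] = 171, P[2] = 54

CBC decryption: P_i = D(K, C_i) ⊕ C_{i−1}, with C_{−1} = IV.
P[0]: D(K, 146) = 51; 51 ⊕ 177 = 130.
P[1]: D(K, 152) = 57; 57 ⊕ 146 = 171.
P[2]: D(K, 13) = 174; 174 ⊕ 152 = 54.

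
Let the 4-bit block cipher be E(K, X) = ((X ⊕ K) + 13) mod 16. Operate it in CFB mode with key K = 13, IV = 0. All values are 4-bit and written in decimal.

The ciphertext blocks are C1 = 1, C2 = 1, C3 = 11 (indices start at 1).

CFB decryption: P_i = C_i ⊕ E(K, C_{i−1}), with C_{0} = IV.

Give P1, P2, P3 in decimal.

P1: E(K, 0) = 10; 1 ⊕ 10 = 11.
P2: E(K, 1) = 9; 1 ⊕ 9 = 8.
P3: E(K, 1) = 9; 11 ⊕ 9 = 2.

P1 = 11, P2 = 8, P3 = 2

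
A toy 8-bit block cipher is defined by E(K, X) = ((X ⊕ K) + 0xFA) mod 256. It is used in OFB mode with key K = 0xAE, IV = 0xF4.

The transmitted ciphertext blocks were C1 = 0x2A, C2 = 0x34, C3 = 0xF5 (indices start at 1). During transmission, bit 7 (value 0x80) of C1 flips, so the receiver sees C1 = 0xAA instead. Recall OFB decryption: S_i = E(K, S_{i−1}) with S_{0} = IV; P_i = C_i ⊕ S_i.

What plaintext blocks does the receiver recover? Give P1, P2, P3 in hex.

P1 = 0xFE, P2 = 0xC0, P3 = 0xA1

Only C1 changed, to 0xAA. In OFB, a change in C_i flips the same bit in P_i only; the keystream is unaffected. Decrypting the received ciphertext:
P1: S = E(K, 0xF4) = 0x54; 0xAA ⊕ 0x54 = 0xFE.
P2: S = E(K, 0x54) = 0xF4; 0x34 ⊕ 0xF4 = 0xC0.
P3: S = E(K, 0xF4) = 0x54; 0xF5 ⊕ 0x54 = 0xA1.
Blocks that differ from the original plaintext: P1.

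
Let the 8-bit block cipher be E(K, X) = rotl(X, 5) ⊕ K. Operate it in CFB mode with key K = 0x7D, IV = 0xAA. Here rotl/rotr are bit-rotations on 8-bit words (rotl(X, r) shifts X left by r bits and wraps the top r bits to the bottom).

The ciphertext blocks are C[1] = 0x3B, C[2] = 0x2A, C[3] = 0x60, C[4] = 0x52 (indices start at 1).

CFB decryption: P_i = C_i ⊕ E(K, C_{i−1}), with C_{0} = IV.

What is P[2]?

P[2] = 0x30

P[2]: E(K, 0x3B) = 0x1A; 0x2A ⊕ 0x1A = 0x30.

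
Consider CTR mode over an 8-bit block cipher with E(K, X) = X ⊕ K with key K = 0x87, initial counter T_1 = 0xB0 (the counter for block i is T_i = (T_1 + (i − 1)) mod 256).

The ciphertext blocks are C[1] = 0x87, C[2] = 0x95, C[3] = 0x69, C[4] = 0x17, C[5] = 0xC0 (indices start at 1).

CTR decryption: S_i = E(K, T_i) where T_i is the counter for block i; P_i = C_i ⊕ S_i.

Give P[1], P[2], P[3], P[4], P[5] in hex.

P[1]: T = 0xB0, S = E(K, T) = 0x37; 0x87 ⊕ 0x37 = 0xB0.
P[2]: T = 0xB1, S = E(K, T) = 0x36; 0x95 ⊕ 0x36 = 0xA3.
P[3]: T = 0xB2, S = E(K, T) = 0x35; 0x69 ⊕ 0x35 = 0x5C.
P[4]: T = 0xB3, S = E(K, T) = 0x34; 0x17 ⊕ 0x34 = 0x23.
P[5]: T = 0xB4, S = E(K, T) = 0x33; 0xC0 ⊕ 0x33 = 0xF3.

P[1] = 0xB0, P[2] = 0xA3, P[3] = 0x5C, P[4] = 0x23, P[5] = 0xF3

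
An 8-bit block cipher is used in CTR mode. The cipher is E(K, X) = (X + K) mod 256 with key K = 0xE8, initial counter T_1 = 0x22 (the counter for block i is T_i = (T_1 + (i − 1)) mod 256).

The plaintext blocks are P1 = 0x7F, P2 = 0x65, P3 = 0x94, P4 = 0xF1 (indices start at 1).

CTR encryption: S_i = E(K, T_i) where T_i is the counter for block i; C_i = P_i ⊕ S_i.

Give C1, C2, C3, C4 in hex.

C1 = 0x75, C2 = 0x6E, C3 = 0x98, C4 = 0xFC

C1: T = 0x22, S = E(K, T) = 0x0A; 0x7F ⊕ 0x0A = 0x75.
C2: T = 0x23, S = E(K, T) = 0x0B; 0x65 ⊕ 0x0B = 0x6E.
C3: T = 0x24, S = E(K, T) = 0x0C; 0x94 ⊕ 0x0C = 0x98.
C4: T = 0x25, S = E(K, T) = 0x0D; 0xF1 ⊕ 0x0D = 0xFC.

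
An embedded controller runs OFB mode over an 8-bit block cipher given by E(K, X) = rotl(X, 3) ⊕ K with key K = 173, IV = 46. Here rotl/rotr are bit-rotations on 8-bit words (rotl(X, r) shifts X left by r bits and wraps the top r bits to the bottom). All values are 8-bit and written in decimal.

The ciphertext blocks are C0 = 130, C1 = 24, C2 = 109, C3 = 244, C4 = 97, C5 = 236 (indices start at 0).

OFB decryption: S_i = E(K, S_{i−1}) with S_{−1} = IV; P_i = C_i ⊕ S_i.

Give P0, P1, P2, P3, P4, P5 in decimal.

P0 = 94, P1 = 83, P2 = 154, P3 = 230, P4 = 92, P5 = 168

P0: S = E(K, 46) = 220; 130 ⊕ 220 = 94.
P1: S = E(K, 220) = 75; 24 ⊕ 75 = 83.
P2: S = E(K, 75) = 247; 109 ⊕ 247 = 154.
P3: S = E(K, 247) = 18; 244 ⊕ 18 = 230.
P4: S = E(K, 18) = 61; 97 ⊕ 61 = 92.
P5: S = E(K, 61) = 68; 236 ⊕ 68 = 168.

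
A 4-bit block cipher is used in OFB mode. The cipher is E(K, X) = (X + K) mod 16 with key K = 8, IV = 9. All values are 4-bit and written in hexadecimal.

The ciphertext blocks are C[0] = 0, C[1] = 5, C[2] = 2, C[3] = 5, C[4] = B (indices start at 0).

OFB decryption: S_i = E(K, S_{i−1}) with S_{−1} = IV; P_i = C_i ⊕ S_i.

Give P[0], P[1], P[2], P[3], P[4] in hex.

P[0] = 1, P[1] = C, P[2] = 3, P[3] = C, P[4] = A

P[0]: S = E(K, 9) = 1; 0 ⊕ 1 = 1.
P[1]: S = E(K, 1) = 9; 5 ⊕ 9 = C.
P[2]: S = E(K, 9) = 1; 2 ⊕ 1 = 3.
P[3]: S = E(K, 1) = 9; 5 ⊕ 9 = C.
P[4]: S = E(K, 9) = 1; B ⊕ 1 = A.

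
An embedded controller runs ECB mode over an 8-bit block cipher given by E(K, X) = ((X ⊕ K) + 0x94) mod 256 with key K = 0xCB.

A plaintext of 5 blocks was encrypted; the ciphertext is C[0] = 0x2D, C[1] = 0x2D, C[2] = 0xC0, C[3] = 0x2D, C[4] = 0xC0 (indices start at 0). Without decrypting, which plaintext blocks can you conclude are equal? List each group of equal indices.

ECB encrypts each block independently with the same key, so equal ciphertext blocks imply equal plaintext blocks.
C[0] = C[1] = C[3] = 0x2D, so P[0] = P[1] = P[3].
C[2] = C[4] = 0xC0, so P[2] = P[4].

P[0] = P[1] = P[3]; P[2] = P[4]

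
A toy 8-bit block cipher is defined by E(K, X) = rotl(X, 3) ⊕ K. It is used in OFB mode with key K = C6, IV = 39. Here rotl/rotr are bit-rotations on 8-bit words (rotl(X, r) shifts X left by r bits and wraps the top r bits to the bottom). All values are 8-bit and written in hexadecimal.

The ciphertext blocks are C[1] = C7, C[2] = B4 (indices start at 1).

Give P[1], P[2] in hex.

P[1] = C8, P[2] = 0A

OFB decryption: S_i = E(K, S_{i−1}) with S_{0} = IV; P_i = C_i ⊕ S_i.
P[1]: S = E(K, 39) = 0F; C7 ⊕ 0F = C8.
P[2]: S = E(K, 0F) = BE; B4 ⊕ BE = 0A.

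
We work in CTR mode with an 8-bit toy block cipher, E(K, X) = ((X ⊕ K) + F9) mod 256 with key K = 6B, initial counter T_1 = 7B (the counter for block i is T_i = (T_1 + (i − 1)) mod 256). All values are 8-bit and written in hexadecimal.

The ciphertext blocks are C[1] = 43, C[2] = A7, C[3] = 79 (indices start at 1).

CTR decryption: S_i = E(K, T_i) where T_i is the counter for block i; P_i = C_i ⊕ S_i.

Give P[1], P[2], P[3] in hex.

P[1] = 4A, P[2] = B7, P[3] = 76

P[1]: T = 7B, S = E(K, T) = 09; 43 ⊕ 09 = 4A.
P[2]: T = 7C, S = E(K, T) = 10; A7 ⊕ 10 = B7.
P[3]: T = 7D, S = E(K, T) = 0F; 79 ⊕ 0F = 76.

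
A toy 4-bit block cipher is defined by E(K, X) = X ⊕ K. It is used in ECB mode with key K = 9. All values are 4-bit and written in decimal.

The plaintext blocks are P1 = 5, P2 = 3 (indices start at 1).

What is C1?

C1 = 12

ECB encryption: C_i = E(K, P_i).
C1: E(K, 5) = 12.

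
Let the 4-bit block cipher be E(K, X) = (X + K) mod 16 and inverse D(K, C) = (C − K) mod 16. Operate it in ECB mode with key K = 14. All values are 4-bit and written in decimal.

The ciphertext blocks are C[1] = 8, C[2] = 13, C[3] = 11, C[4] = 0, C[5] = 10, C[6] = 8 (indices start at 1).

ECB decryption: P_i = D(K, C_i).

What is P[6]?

P[6]: D(K, 8) = 10.

P[6] = 10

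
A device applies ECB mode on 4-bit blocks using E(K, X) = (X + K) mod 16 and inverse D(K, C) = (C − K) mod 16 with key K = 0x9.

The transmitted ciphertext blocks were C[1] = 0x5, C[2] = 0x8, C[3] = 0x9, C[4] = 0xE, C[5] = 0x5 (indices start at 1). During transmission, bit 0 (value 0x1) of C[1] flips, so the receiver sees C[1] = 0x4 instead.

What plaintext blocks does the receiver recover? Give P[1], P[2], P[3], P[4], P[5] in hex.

P[1] = 0xB, P[2] = 0xF, P[3] = 0x0, P[4] = 0x5, P[5] = 0xC

ECB decryption: P_i = D(K, C_i).
Only C[1] changed, to 0x4. In ECB, a change in C_i affects only P_i. Decrypting the received ciphertext:
P[1]: D(K, 0x4) = 0xB.
P[2]: D(K, 0x8) = 0xF.
P[3]: D(K, 0x9) = 0x0.
P[4]: D(K, 0xE) = 0x5.
P[5]: D(K, 0x5) = 0xC.
Blocks that differ from the original plaintext: P[1].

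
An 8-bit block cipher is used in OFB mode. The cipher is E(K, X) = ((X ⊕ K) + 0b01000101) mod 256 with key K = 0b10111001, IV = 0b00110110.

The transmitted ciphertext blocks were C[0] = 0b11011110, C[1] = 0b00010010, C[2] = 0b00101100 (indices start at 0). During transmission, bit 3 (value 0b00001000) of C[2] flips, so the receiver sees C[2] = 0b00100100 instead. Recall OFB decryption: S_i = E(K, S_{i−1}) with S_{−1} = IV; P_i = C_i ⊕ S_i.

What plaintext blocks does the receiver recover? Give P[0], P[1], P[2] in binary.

Only C[2] changed, to 0b00100100. In OFB, a change in C_i flips the same bit in P_i only; the keystream is unaffected. Decrypting the received ciphertext:
P[0]: S = E(K, 0b00110110) = 0b11010100; 0b11011110 ⊕ 0b11010100 = 0b00001010.
P[1]: S = E(K, 0b11010100) = 0b10110010; 0b00010010 ⊕ 0b10110010 = 0b10100000.
P[2]: S = E(K, 0b10110010) = 0b01010000; 0b00100100 ⊕ 0b01010000 = 0b01110100.
Blocks that differ from the original plaintext: P[2].

P[0] = 0b00001010, P[1] = 0b10100000, P[2] = 0b01110100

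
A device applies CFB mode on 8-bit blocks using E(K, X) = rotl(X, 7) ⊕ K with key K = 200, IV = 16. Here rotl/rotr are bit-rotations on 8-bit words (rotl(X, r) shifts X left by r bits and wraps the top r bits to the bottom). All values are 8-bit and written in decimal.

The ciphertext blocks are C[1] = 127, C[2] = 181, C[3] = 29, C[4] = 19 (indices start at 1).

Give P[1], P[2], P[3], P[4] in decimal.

CFB decryption: P_i = C_i ⊕ E(K, C_{i−1}), with C_{0} = IV.
P[1]: E(K, 16) = 192; 127 ⊕ 192 = 191.
P[2]: E(K, 127) = 119; 181 ⊕ 119 = 194.
P[3]: E(K, 181) = 18; 29 ⊕ 18 = 15.
P[4]: E(K, 29) = 70; 19 ⊕ 70 = 85.

P[1] = 191, P[2] = 194, P[3] = 15, P[4] = 85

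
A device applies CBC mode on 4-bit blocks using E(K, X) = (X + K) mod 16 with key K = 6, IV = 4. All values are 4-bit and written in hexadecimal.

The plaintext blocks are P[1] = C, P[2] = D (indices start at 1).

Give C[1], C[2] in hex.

CBC encryption: C_i = E(K, P_i ⊕ C_{i−1}), with C_{0} = IV.
C[1]: P[1] ⊕ 4 = 8; E(K, 8) = E.
C[2]: P[2] ⊕ E = 3; E(K, 3) = 9.

C[1] = E, C[2] = 9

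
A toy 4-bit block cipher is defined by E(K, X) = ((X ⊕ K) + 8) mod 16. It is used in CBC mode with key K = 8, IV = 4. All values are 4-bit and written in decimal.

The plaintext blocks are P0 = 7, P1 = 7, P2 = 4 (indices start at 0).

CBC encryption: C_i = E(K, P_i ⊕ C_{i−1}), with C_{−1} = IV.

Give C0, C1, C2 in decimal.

C0 = 3, C1 = 4, C2 = 0

C0: P0 ⊕ 4 = 3; E(K, 3) = 3.
C1: P1 ⊕ 3 = 4; E(K, 4) = 4.
C2: P2 ⊕ 4 = 0; E(K, 0) = 0.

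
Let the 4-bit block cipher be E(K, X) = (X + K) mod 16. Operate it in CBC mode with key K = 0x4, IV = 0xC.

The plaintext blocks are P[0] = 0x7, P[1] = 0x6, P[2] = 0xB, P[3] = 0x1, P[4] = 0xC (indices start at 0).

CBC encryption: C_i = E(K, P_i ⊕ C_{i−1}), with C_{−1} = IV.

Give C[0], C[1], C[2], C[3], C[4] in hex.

C[0] = 0xF, C[1] = 0xD, C[2] = 0xA, C[3] = 0xF, C[4] = 0x7

C[0]: P[0] ⊕ 0xC = 0xB; E(K, 0xB) = 0xF.
C[1]: P[1] ⊕ 0xF = 0x9; E(K, 0x9) = 0xD.
C[2]: P[2] ⊕ 0xD = 0x6; E(K, 0x6) = 0xA.
C[3]: P[3] ⊕ 0xA = 0xB; E(K, 0xB) = 0xF.
C[4]: P[4] ⊕ 0xF = 0x3; E(K, 0x3) = 0x7.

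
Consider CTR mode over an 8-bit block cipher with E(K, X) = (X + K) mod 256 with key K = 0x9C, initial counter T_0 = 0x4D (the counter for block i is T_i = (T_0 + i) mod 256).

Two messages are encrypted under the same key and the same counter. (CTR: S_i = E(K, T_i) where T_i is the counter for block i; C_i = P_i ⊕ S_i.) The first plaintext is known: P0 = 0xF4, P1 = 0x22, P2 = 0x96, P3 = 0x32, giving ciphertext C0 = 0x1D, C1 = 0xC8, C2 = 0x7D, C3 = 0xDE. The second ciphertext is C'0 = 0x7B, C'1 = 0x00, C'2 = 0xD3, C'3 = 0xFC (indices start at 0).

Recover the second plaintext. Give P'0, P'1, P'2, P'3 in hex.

P'0 = 0x92, P'1 = 0xEA, P'2 = 0x38, P'3 = 0x10

In CTR with a reused counter, both messages share the same keystream S_i, so C_i ⊕ C'_i = P_i ⊕ P'_i and thus P'_i = P_i ⊕ C_i ⊕ C'_i.
P'0: 0xF4 ⊕ 0x1D ⊕ 0x7B = 0x92.
P'1: 0x22 ⊕ 0xC8 ⊕ 0x00 = 0xEA.
P'2: 0x96 ⊕ 0x7D ⊕ 0xD3 = 0x38.
P'3: 0x32 ⊕ 0xDE ⊕ 0xFC = 0x10.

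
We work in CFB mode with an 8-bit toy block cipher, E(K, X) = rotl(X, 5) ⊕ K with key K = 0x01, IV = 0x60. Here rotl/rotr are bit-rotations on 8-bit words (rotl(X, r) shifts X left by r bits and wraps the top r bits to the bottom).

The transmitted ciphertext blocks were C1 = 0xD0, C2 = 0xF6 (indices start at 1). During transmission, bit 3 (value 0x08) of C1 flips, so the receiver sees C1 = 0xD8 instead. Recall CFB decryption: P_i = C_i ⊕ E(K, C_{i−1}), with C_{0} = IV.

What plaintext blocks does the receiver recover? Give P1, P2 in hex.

Only C1 changed, to 0xD8. In CFB, a change in C_i flips the same bit in P_i and garbles P_{i+1}. Decrypting the received ciphertext:
P1: E(K, 0x60) = 0x0D; 0xD8 ⊕ 0x0D = 0xD5.
P2: E(K, 0xD8) = 0x1A; 0xF6 ⊕ 0x1A = 0xEC.
Blocks that differ from the original plaintext: P1, P2.

P1 = 0xD5, P2 = 0xEC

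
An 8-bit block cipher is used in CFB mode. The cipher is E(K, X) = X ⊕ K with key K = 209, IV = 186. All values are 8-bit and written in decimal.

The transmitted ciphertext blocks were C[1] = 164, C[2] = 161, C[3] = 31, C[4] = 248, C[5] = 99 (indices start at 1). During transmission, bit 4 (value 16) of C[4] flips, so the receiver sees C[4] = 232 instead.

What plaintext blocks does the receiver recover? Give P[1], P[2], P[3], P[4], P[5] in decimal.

CFB decryption: P_i = C_i ⊕ E(K, C_{i−1}), with C_{0} = IV.
Only C[4] changed, to 232. In CFB, a change in C_i flips the same bit in P_i and garbles P_{i+1}. Decrypting the received ciphertext:
P[1]: E(K, 186) = 107; 164 ⊕ 107 = 207.
P[2]: E(K, 164) = 117; 161 ⊕ 117 = 212.
P[3]: E(K, 161) = 112; 31 ⊕ 112 = 111.
P[4]: E(K, 31) = 206; 232 ⊕ 206 = 38.
P[5]: E(K, 232) = 57; 99 ⊕ 57 = 90.
Blocks that differ from the original plaintext: P[4], P[5].

P[1] = 207, P[2] = 212, P[3] = 111, P[4] = 38, P[5] = 90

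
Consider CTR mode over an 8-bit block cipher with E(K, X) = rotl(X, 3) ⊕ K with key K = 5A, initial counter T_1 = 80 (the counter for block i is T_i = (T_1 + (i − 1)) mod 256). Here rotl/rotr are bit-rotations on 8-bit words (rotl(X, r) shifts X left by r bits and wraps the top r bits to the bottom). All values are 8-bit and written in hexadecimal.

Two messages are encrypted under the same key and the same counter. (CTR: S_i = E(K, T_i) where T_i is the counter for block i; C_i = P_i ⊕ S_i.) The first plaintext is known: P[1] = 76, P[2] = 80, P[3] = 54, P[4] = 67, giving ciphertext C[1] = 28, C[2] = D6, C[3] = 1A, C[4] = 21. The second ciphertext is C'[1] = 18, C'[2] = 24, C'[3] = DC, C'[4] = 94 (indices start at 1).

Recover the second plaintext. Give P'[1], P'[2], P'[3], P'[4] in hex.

In CTR with a reused counter, both messages share the same keystream S_i, so C_i ⊕ C'_i = P_i ⊕ P'_i and thus P'_i = P_i ⊕ C_i ⊕ C'_i.
P'[1]: 76 ⊕ 28 ⊕ 18 = 46.
P'[2]: 80 ⊕ D6 ⊕ 24 = 72.
P'[3]: 54 ⊕ 1A ⊕ DC = 92.
P'[4]: 67 ⊕ 21 ⊕ 94 = D2.

P'[1] = 46, P'[2] = 72, P'[3] = 92, P'[4] = D2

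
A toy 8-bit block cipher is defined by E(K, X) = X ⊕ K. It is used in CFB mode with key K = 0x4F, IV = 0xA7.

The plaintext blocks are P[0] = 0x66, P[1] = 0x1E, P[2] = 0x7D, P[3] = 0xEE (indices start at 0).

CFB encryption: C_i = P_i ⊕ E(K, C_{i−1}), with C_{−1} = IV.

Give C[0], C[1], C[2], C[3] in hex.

C[0]: E(K, 0xA7) = 0xE8; 0x66 ⊕ 0xE8 = 0x8E.
C[1]: E(K, 0x8E) = 0xC1; 0x1E ⊕ 0xC1 = 0xDF.
C[2]: E(K, 0xDF) = 0x90; 0x7D ⊕ 0x90 = 0xED.
C[3]: E(K, 0xED) = 0xA2; 0xEE ⊕ 0xA2 = 0x4C.

C[0] = 0x8E, C[1] = 0xDF, C[2] = 0xED, C[3] = 0x4C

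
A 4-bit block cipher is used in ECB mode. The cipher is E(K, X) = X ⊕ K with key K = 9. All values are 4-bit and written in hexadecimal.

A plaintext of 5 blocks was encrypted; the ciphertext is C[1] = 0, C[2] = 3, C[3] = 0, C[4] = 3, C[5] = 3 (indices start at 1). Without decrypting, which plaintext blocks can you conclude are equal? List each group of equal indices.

P[1] = P[3]; P[2] = P[4] = P[5]

ECB encrypts each block independently with the same key, so equal ciphertext blocks imply equal plaintext blocks.
C[1] = C[3] = 0, so P[1] = P[3].
C[2] = C[4] = C[5] = 3, so P[2] = P[4] = P[5].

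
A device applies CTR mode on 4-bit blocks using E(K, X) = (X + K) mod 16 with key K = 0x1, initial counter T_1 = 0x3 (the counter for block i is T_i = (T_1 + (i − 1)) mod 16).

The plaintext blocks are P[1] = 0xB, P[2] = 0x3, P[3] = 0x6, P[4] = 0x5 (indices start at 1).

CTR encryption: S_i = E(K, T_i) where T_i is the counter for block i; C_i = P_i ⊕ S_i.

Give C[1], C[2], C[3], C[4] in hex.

C[1] = 0xF, C[2] = 0x6, C[3] = 0x0, C[4] = 0x2

C[1]: T = 0x3, S = E(K, T) = 0x4; 0xB ⊕ 0x4 = 0xF.
C[2]: T = 0x4, S = E(K, T) = 0x5; 0x3 ⊕ 0x5 = 0x6.
C[3]: T = 0x5, S = E(K, T) = 0x6; 0x6 ⊕ 0x6 = 0x0.
C[4]: T = 0x6, S = E(K, T) = 0x7; 0x5 ⊕ 0x7 = 0x2.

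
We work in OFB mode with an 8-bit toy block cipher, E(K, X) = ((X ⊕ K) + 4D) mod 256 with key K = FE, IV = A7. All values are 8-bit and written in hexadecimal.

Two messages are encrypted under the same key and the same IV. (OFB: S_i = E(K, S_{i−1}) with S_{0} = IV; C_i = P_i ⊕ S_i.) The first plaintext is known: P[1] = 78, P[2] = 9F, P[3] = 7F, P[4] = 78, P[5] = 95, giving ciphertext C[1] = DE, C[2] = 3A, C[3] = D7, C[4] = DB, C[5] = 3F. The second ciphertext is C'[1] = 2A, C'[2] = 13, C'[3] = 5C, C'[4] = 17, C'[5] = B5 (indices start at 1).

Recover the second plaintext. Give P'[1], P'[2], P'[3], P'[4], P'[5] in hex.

P'[1] = 8C, P'[2] = B6, P'[3] = F4, P'[4] = B4, P'[5] = 1F

In OFB with a reused IV, both messages share the same keystream S_i, so C_i ⊕ C'_i = P_i ⊕ P'_i and thus P'_i = P_i ⊕ C_i ⊕ C'_i.
P'[1]: 78 ⊕ DE ⊕ 2A = 8C.
P'[2]: 9F ⊕ 3A ⊕ 13 = B6.
P'[3]: 7F ⊕ D7 ⊕ 5C = F4.
P'[4]: 78 ⊕ DB ⊕ 17 = B4.
P'[5]: 95 ⊕ 3F ⊕ B5 = 1F.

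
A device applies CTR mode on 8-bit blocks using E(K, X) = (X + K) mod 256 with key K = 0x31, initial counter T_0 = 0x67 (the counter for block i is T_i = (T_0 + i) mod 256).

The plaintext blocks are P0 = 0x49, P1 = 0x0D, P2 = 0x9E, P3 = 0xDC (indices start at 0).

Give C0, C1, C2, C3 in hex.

C0 = 0xD1, C1 = 0x94, C2 = 0x04, C3 = 0x47

CTR encryption: S_i = E(K, T_i) where T_i is the counter for block i; C_i = P_i ⊕ S_i.
C0: T = 0x67, S = E(K, T) = 0x98; 0x49 ⊕ 0x98 = 0xD1.
C1: T = 0x68, S = E(K, T) = 0x99; 0x0D ⊕ 0x99 = 0x94.
C2: T = 0x69, S = E(K, T) = 0x9A; 0x9E ⊕ 0x9A = 0x04.
C3: T = 0x6A, S = E(K, T) = 0x9B; 0xDC ⊕ 0x9B = 0x47.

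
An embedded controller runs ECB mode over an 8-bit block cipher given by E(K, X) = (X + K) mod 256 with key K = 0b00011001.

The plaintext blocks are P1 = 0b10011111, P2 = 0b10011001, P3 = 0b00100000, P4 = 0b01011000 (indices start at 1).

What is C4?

C4 = 0b01110001

ECB encryption: C_i = E(K, P_i).
C4: E(K, 0b01011000) = 0b01110001.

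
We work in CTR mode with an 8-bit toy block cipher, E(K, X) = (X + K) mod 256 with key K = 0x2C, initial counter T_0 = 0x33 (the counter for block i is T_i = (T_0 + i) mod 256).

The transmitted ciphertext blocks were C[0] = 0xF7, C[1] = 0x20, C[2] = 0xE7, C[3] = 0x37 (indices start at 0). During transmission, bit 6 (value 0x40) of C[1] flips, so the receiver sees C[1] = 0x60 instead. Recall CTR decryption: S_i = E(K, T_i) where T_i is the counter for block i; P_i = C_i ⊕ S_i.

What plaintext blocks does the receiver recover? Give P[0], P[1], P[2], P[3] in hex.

P[0] = 0xA8, P[1] = 0x00, P[2] = 0x86, P[3] = 0x55

Only C[1] changed, to 0x60. In CTR, a change in C_i flips the same bit in P_i only; the keystream is unaffected. Decrypting the received ciphertext:
P[0]: T = 0x33, S = E(K, T) = 0x5F; 0xF7 ⊕ 0x5F = 0xA8.
P[1]: T = 0x34, S = E(K, T) = 0x60; 0x60 ⊕ 0x60 = 0x00.
P[2]: T = 0x35, S = E(K, T) = 0x61; 0xE7 ⊕ 0x61 = 0x86.
P[3]: T = 0x36, S = E(K, T) = 0x62; 0x37 ⊕ 0x62 = 0x55.
Blocks that differ from the original plaintext: P[1].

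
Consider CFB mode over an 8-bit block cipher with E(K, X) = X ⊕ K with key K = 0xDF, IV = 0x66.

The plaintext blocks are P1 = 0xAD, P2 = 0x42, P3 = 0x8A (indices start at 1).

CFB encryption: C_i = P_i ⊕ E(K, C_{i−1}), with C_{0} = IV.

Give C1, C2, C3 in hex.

C1 = 0x14, C2 = 0x89, C3 = 0xDC

C1: E(K, 0x66) = 0xB9; 0xAD ⊕ 0xB9 = 0x14.
C2: E(K, 0x14) = 0xCB; 0x42 ⊕ 0xCB = 0x89.
C3: E(K, 0x89) = 0x56; 0x8A ⊕ 0x56 = 0xDC.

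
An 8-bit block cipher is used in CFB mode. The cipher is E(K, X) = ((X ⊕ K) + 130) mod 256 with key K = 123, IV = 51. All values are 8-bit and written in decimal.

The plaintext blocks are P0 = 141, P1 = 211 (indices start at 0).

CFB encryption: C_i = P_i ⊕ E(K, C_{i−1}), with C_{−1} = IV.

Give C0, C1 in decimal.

C0 = 71, C1 = 109

C0: E(K, 51) = 202; 141 ⊕ 202 = 71.
C1: E(K, 71) = 190; 211 ⊕ 190 = 109.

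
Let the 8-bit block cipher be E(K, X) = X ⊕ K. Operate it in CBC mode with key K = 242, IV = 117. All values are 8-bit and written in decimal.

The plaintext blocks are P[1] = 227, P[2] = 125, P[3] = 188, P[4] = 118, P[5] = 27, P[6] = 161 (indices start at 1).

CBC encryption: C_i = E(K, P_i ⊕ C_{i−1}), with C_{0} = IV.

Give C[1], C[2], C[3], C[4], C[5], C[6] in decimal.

C[1]: P[1] ⊕ 117 = 150; E(K, 150) = 100.
C[2]: P[2] ⊕ 100 = 25; E(K, 25) = 235.
C[3]: P[3] ⊕ 235 = 87; E(K, 87) = 165.
C[4]: P[4] ⊕ 165 = 211; E(K, 211) = 33.
C[5]: P[5] ⊕ 33 = 58; E(K, 58) = 200.
C[6]: P[6] ⊕ 200 = 105; E(K, 105) = 155.

C[1] = 100, C[2] = 235, C[3] = 165, C[4] = 33, C[5] = 200, C[6] = 155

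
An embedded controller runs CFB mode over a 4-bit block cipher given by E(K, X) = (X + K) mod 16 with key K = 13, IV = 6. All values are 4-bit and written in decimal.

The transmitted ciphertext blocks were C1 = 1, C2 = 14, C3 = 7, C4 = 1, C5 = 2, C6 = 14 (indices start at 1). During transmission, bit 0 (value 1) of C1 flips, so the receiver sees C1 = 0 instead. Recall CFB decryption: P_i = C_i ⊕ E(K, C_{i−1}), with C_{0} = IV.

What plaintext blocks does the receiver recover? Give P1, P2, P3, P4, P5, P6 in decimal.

Only C1 changed, to 0. In CFB, a change in C_i flips the same bit in P_i and garbles P_{i+1}. Decrypting the received ciphertext:
P1: E(K, 6) = 3; 0 ⊕ 3 = 3.
P2: E(K, 0) = 13; 14 ⊕ 13 = 3.
P3: E(K, 14) = 11; 7 ⊕ 11 = 12.
P4: E(K, 7) = 4; 1 ⊕ 4 = 5.
P5: E(K, 1) = 14; 2 ⊕ 14 = 12.
P6: E(K, 2) = 15; 14 ⊕ 15 = 1.
Blocks that differ from the original plaintext: P1, P2.

P1 = 3, P2 = 3, P3 = 12, P4 = 5, P5 = 12, P6 = 1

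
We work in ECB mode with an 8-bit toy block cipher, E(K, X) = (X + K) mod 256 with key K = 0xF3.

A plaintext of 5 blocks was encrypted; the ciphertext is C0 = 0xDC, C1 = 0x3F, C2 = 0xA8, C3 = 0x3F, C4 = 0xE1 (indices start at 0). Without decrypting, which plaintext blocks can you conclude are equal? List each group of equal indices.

ECB encrypts each block independently with the same key, so equal ciphertext blocks imply equal plaintext blocks.
C1 = C3 = 0x3F, so P1 = P3.

P1 = P3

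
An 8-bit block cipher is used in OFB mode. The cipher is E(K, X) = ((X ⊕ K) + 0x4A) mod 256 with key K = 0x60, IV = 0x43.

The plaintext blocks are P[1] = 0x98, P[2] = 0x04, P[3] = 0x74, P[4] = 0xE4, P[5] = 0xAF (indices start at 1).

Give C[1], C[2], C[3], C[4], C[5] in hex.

OFB encryption: S_i = E(K, S_{i−1}) with S_{0} = IV; C_i = P_i ⊕ S_i.
C[1]: S = E(K, 0x43) = 0x6D; 0x98 ⊕ 0x6D = 0xF5.
C[2]: S = E(K, 0x6D) = 0x57; 0x04 ⊕ 0x57 = 0x53.
C[3]: S = E(K, 0x57) = 0x81; 0x74 ⊕ 0x81 = 0xF5.
C[4]: S = E(K, 0x81) = 0x2B; 0xE4 ⊕ 0x2B = 0xCF.
C[5]: S = E(K, 0x2B) = 0x95; 0xAF ⊕ 0x95 = 0x3A.

C[1] = 0xF5, C[2] = 0x53, C[3] = 0xF5, C[4] = 0xCF, C[5] = 0x3A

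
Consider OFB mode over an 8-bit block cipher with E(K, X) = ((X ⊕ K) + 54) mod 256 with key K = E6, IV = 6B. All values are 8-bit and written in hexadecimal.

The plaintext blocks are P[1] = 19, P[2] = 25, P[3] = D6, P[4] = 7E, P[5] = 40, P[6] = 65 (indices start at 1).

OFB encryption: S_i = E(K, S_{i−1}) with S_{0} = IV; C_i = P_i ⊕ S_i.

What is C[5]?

C[5] = 41

C[1]: S = E(K, 6B) = E1; 19 ⊕ E1 = F8.
C[2]: S = E(K, E1) = 5B; 25 ⊕ 5B = 7E.
C[3]: S = E(K, 5B) = 11; D6 ⊕ 11 = C7.
C[4]: S = E(K, 11) = 4B; 7E ⊕ 4B = 35.
C[5]: S = E(K, 4B) = 01; 40 ⊕ 01 = 41.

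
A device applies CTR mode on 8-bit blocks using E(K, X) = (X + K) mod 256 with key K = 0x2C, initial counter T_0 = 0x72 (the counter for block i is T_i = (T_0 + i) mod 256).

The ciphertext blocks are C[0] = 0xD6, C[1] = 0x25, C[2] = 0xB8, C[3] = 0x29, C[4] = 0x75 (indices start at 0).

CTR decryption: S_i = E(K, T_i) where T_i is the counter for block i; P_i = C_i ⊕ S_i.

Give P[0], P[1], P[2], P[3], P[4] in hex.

P[0]: T = 0x72, S = E(K, T) = 0x9E; 0xD6 ⊕ 0x9E = 0x48.
P[1]: T = 0x73, S = E(K, T) = 0x9F; 0x25 ⊕ 0x9F = 0xBA.
P[2]: T = 0x74, S = E(K, T) = 0xA0; 0xB8 ⊕ 0xA0 = 0x18.
P[3]: T = 0x75, S = E(K, T) = 0xA1; 0x29 ⊕ 0xA1 = 0x88.
P[4]: T = 0x76, S = E(K, T) = 0xA2; 0x75 ⊕ 0xA2 = 0xD7.

P[0] = 0x48, P[1] = 0xBA, P[2] = 0x18, P[3] = 0x88, P[4] = 0xD7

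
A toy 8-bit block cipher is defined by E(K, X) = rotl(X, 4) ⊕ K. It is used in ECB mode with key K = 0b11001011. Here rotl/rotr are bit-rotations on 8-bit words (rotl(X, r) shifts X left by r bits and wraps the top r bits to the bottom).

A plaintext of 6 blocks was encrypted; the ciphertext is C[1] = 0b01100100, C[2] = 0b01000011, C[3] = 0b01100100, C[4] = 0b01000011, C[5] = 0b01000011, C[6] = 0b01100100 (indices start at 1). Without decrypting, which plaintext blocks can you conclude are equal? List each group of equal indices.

ECB encrypts each block independently with the same key, so equal ciphertext blocks imply equal plaintext blocks.
C[1] = C[3] = C[6] = 0b01100100, so P[1] = P[3] = P[6].
C[2] = C[4] = C[5] = 0b01000011, so P[2] = P[4] = P[5].

P[1] = P[3] = P[6]; P[2] = P[4] = P[5]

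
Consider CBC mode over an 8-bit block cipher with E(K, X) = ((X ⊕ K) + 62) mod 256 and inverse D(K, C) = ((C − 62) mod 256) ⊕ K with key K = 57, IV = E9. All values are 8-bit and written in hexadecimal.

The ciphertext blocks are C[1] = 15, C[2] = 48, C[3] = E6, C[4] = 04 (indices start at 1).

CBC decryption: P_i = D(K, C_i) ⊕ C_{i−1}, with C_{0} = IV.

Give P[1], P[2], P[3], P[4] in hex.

P[1] = 0D, P[2] = A4, P[3] = 9B, P[4] = 13

P[1]: D(K, 15) = E4; E4 ⊕ E9 = 0D.
P[2]: D(K, 48) = B1; B1 ⊕ 15 = A4.
P[3]: D(K, E6) = D3; D3 ⊕ 48 = 9B.
P[4]: D(K, 04) = F5; F5 ⊕ E6 = 13.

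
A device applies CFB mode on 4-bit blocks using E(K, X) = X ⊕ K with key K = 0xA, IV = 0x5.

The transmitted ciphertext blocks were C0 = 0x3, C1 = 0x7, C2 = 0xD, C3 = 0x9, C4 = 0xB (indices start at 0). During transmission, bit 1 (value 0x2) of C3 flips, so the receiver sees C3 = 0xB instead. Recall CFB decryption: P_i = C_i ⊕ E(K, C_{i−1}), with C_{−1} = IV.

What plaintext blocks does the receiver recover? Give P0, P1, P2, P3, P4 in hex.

Only C3 changed, to 0xB. In CFB, a change in C_i flips the same bit in P_i and garbles P_{i+1}. Decrypting the received ciphertext:
P0: E(K, 0x5) = 0xF; 0x3 ⊕ 0xF = 0xC.
P1: E(K, 0x3) = 0x9; 0x7 ⊕ 0x9 = 0xE.
P2: E(K, 0x7) = 0xD; 0xD ⊕ 0xD = 0x0.
P3: E(K, 0xD) = 0x7; 0xB ⊕ 0x7 = 0xC.
P4: E(K, 0xB) = 0x1; 0xB ⊕ 0x1 = 0xA.
Blocks that differ from the original plaintext: P3, P4.

P0 = 0xC, P1 = 0xE, P2 = 0x0, P3 = 0xC, P4 = 0xA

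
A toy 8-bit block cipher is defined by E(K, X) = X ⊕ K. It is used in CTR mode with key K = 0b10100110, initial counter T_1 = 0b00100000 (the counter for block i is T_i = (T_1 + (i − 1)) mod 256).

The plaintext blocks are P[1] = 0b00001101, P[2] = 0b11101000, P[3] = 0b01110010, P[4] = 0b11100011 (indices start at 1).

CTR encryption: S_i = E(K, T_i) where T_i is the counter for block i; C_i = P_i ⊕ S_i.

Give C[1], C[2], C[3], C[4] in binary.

C[1]: T = 0b00100000, S = E(K, T) = 0b10000110; 0b00001101 ⊕ 0b10000110 = 0b10001011.
C[2]: T = 0b00100001, S = E(K, T) = 0b10000111; 0b11101000 ⊕ 0b10000111 = 0b01101111.
C[3]: T = 0b00100010, S = E(K, T) = 0b10000100; 0b01110010 ⊕ 0b10000100 = 0b11110110.
C[4]: T = 0b00100011, S = E(K, T) = 0b10000101; 0b11100011 ⊕ 0b10000101 = 0b01100110.

C[1] = 0b10001011, C[2] = 0b01101111, C[3] = 0b11110110, C[4] = 0b01100110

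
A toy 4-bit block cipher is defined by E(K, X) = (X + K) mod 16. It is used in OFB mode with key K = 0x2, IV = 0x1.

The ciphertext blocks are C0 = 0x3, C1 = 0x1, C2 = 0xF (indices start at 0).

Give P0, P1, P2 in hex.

P0 = 0x0, P1 = 0x4, P2 = 0x8

OFB decryption: S_i = E(K, S_{i−1}) with S_{−1} = IV; P_i = C_i ⊕ S_i.
P0: S = E(K, 0x1) = 0x3; 0x3 ⊕ 0x3 = 0x0.
P1: S = E(K, 0x3) = 0x5; 0x1 ⊕ 0x5 = 0x4.
P2: S = E(K, 0x5) = 0x7; 0xF ⊕ 0x7 = 0x8.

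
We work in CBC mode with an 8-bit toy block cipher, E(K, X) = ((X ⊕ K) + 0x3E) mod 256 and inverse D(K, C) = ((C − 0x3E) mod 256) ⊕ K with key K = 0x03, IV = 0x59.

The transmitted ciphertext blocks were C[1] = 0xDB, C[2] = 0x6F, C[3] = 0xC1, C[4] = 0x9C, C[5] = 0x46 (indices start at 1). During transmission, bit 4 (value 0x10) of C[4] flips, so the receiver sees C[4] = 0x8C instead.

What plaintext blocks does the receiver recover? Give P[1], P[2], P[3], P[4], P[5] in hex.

P[1] = 0xC7, P[2] = 0xE9, P[3] = 0xEF, P[4] = 0x8C, P[5] = 0x87

CBC decryption: P_i = D(K, C_i) ⊕ C_{i−1}, with C_{0} = IV.
Only C[4] changed, to 0x8C. In CBC, a change in C_i garbles P_i and flips the same bit in P_{i+1}. Decrypting the received ciphertext:
P[1]: D(K, 0xDB) = 0x9E; 0x9E ⊕ 0x59 = 0xC7.
P[2]: D(K, 0x6F) = 0x32; 0x32 ⊕ 0xDB = 0xE9.
P[3]: D(K, 0xC1) = 0x80; 0x80 ⊕ 0x6F = 0xEF.
P[4]: D(K, 0x8C) = 0x4D; 0x4D ⊕ 0xC1 = 0x8C.
P[5]: D(K, 0x46) = 0x0B; 0x0B ⊕ 0x8C = 0x87.
Blocks that differ from the original plaintext: P[4], P[5].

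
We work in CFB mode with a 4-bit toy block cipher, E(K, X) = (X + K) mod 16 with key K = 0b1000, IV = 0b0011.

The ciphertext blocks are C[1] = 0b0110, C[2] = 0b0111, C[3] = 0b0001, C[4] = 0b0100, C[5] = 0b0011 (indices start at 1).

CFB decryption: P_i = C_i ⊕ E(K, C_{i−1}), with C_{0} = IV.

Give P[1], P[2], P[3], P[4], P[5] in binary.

P[1]: E(K, 0b0011) = 0b1011; 0b0110 ⊕ 0b1011 = 0b1101.
P[2]: E(K, 0b0110) = 0b1110; 0b0111 ⊕ 0b1110 = 0b1001.
P[3]: E(K, 0b0111) = 0b1111; 0b0001 ⊕ 0b1111 = 0b1110.
P[4]: E(K, 0b0001) = 0b1001; 0b0100 ⊕ 0b1001 = 0b1101.
P[5]: E(K, 0b0100) = 0b1100; 0b0011 ⊕ 0b1100 = 0b1111.

P[1] = 0b1101, P[2] = 0b1001, P[3] = 0b1110, P[4] = 0b1101, P[5] = 0b1111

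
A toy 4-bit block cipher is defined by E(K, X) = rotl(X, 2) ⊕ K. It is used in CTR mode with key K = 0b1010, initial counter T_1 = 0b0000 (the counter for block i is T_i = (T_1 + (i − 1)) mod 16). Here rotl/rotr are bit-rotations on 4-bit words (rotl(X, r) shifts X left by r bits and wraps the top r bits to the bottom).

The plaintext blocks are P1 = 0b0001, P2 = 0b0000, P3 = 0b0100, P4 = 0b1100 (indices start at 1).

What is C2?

C2 = 0b1110

CTR encryption: S_i = E(K, T_i) where T_i is the counter for block i; C_i = P_i ⊕ S_i.
C1: T = 0b0000, S = E(K, T) = 0b1010; 0b0001 ⊕ 0b1010 = 0b1011.
C2: T = 0b0001, S = E(K, T) = 0b1110; 0b0000 ⊕ 0b1110 = 0b1110.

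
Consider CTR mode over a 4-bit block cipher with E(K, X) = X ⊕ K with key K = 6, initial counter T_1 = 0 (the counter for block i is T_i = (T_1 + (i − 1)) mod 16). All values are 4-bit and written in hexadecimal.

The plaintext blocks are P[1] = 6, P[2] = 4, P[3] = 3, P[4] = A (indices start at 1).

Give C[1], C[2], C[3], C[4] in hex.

CTR encryption: S_i = E(K, T_i) where T_i is the counter for block i; C_i = P_i ⊕ S_i.
C[1]: T = 0, S = E(K, T) = 6; 6 ⊕ 6 = 0.
C[2]: T = 1, S = E(K, T) = 7; 4 ⊕ 7 = 3.
C[3]: T = 2, S = E(K, T) = 4; 3 ⊕ 4 = 7.
C[4]: T = 3, S = E(K, T) = 5; A ⊕ 5 = F.

C[1] = 0, C[2] = 3, C[3] = 7, C[4] = F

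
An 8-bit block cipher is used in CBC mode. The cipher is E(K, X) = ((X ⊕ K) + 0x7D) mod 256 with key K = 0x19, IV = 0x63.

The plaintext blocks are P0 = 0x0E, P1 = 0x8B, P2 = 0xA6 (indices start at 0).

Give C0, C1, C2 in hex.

CBC encryption: C_i = E(K, P_i ⊕ C_{i−1}), with C_{−1} = IV.
C0: P0 ⊕ 0x63 = 0x6D; E(K, 0x6D) = 0xF1.
C1: P1 ⊕ 0xF1 = 0x7A; E(K, 0x7A) = 0xE0.
C2: P2 ⊕ 0xE0 = 0x46; E(K, 0x46) = 0xDC.

C0 = 0xF1, C1 = 0xE0, C2 = 0xDC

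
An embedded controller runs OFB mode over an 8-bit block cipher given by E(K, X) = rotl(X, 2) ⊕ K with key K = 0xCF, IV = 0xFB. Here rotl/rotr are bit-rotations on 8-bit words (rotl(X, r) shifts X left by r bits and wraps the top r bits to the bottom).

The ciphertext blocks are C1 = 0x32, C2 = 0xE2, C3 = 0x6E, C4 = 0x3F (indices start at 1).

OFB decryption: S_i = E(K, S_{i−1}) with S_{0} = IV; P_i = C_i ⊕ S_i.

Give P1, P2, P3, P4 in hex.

P1 = 0x12, P2 = 0xAD, P3 = 0x9C, P4 = 0x3B

P1: S = E(K, 0xFB) = 0x20; 0x32 ⊕ 0x20 = 0x12.
P2: S = E(K, 0x20) = 0x4F; 0xE2 ⊕ 0x4F = 0xAD.
P3: S = E(K, 0x4F) = 0xF2; 0x6E ⊕ 0xF2 = 0x9C.
P4: S = E(K, 0xF2) = 0x04; 0x3F ⊕ 0x04 = 0x3B.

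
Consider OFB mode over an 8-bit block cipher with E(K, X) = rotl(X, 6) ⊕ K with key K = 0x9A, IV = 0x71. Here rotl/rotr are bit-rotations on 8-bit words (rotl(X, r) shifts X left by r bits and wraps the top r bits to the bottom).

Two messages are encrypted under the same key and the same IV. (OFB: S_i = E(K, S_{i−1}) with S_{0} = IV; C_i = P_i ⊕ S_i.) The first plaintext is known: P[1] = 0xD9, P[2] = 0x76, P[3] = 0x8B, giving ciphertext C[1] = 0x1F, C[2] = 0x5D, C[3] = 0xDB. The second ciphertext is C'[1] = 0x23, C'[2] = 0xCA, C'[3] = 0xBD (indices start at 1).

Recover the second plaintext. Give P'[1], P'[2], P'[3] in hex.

P'[1] = 0xE5, P'[2] = 0xE1, P'[3] = 0xED

In OFB with a reused IV, both messages share the same keystream S_i, so C_i ⊕ C'_i = P_i ⊕ P'_i and thus P'_i = P_i ⊕ C_i ⊕ C'_i.
P'[1]: 0xD9 ⊕ 0x1F ⊕ 0x23 = 0xE5.
P'[2]: 0x76 ⊕ 0x5D ⊕ 0xCA = 0xE1.
P'[3]: 0x8B ⊕ 0xDB ⊕ 0xBD = 0xED.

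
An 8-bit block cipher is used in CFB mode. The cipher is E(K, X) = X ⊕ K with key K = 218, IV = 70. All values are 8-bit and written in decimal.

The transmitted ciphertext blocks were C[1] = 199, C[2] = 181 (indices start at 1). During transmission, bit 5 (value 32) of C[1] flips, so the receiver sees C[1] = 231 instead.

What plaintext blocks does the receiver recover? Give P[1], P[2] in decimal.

CFB decryption: P_i = C_i ⊕ E(K, C_{i−1}), with C_{0} = IV.
Only C[1] changed, to 231. In CFB, a change in C_i flips the same bit in P_i and garbles P_{i+1}. Decrypting the received ciphertext:
P[1]: E(K, 70) = 156; 231 ⊕ 156 = 123.
P[2]: E(K, 231) = 61; 181 ⊕ 61 = 136.
Blocks that differ from the original plaintext: P[1], P[2].

P[1] = 123, P[2] = 136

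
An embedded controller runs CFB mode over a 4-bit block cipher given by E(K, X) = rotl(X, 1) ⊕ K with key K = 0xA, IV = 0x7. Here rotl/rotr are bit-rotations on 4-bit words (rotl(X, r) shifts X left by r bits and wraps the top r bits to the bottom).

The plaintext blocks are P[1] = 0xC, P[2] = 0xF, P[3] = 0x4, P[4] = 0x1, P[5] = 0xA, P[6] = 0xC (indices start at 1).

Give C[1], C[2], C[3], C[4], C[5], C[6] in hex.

CFB encryption: C_i = P_i ⊕ E(K, C_{i−1}), with C_{0} = IV.
C[1]: E(K, 0x7) = 0x4; 0xC ⊕ 0x4 = 0x8.
C[2]: E(K, 0x8) = 0xB; 0xF ⊕ 0xB = 0x4.
C[3]: E(K, 0x4) = 0x2; 0x4 ⊕ 0x2 = 0x6.
C[4]: E(K, 0x6) = 0x6; 0x1 ⊕ 0x6 = 0x7.
C[5]: E(K, 0x7) = 0x4; 0xA ⊕ 0x4 = 0xE.
C[6]: E(K, 0xE) = 0x7; 0xC ⊕ 0x7 = 0xB.

C[1] = 0x8, C[2] = 0x4, C[3] = 0x6, C[4] = 0x7, C[5] = 0xE, C[6] = 0xB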